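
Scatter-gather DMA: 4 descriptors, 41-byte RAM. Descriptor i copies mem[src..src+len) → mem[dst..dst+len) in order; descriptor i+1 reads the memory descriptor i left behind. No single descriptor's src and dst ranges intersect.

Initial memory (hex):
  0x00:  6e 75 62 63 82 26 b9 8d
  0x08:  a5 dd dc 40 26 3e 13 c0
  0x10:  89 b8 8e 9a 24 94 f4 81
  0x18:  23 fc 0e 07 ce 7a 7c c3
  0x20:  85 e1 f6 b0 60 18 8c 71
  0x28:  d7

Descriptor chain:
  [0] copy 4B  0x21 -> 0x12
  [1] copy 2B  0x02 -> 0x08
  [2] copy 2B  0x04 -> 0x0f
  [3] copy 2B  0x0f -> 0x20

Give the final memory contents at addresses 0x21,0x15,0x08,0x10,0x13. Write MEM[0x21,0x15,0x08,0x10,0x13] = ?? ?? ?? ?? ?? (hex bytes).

#0 dst[0x12+4] := {0xe1,0xf6,0xb0,0x60}
#1 dst[0x08+2] := {0x62,0x63}
#2 dst[0x0f+2] := {0x82,0x26}
#3 dst[0x20+2] := {0x82,0x26}
query mem[0x21]=0x26, mem[0x15]=0x60, mem[0x08]=0x62, mem[0x10]=0x26, mem[0x13]=0xf6

MEM[0x21,0x15,0x08,0x10,0x13] = 26 60 62 26 f6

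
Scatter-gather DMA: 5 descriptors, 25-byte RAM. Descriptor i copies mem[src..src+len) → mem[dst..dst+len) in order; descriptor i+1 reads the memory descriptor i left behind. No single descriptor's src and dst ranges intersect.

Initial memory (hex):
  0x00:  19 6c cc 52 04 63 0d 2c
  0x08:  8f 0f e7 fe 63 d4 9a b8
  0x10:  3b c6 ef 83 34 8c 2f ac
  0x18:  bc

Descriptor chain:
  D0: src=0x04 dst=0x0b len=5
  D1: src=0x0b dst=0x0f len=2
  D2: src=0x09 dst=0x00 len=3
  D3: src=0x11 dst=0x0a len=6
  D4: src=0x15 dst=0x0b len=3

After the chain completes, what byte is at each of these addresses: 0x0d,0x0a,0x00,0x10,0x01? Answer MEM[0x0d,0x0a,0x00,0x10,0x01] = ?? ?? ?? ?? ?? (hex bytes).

MEM[0x0d,0x0a,0x00,0x10,0x01] = ac c6 0f 63 e7

D0: mem[0x0b..0x0f] <- [04 63 0d 2c 8f]
D1: mem[0x0f..0x10] <- [04 63]
D2: mem[0x00..0x02] <- [0f e7 04]
D3: mem[0x0a..0x0f] <- [c6 ef 83 34 8c 2f]
D4: mem[0x0b..0x0d] <- [8c 2f ac]
query mem[0x0d]=0xac, mem[0x0a]=0xc6, mem[0x00]=0x0f, mem[0x10]=0x63, mem[0x01]=0xe7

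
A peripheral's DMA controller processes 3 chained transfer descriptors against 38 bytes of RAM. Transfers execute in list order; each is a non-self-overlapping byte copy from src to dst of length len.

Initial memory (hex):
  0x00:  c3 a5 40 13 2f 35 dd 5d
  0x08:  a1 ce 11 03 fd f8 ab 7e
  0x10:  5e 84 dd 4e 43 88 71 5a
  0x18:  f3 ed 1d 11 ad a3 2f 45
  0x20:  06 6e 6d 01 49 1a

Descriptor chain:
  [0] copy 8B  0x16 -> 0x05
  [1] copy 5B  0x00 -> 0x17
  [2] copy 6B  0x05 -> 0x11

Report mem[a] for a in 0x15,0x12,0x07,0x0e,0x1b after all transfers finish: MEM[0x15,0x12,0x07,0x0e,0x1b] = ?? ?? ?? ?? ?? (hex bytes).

[0] 0x16->0x05 len=8 : 71 5a f3 ed 1d 11 ad a3
[1] 0x00->0x17 len=5 : c3 a5 40 13 2f
[2] 0x05->0x11 len=6 : 71 5a f3 ed 1d 11
query mem[0x15]=0x1d, mem[0x12]=0x5a, mem[0x07]=0xf3, mem[0x0e]=0xab, mem[0x1b]=0x2f

MEM[0x15,0x12,0x07,0x0e,0x1b] = 1d 5a f3 ab 2f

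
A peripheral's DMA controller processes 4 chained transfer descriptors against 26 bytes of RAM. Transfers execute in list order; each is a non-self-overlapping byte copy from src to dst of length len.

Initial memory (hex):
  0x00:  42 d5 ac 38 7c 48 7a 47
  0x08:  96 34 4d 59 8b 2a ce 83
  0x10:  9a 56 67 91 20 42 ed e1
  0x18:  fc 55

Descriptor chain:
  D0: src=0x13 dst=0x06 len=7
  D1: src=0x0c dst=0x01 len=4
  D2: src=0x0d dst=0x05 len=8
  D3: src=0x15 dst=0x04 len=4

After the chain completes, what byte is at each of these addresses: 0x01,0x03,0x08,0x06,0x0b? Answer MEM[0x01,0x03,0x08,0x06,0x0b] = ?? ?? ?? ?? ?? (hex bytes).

MEM[0x01,0x03,0x08,0x06,0x0b] = 55 ce 9a e1 91

#0 dst[0x06+7] := {0x91,0x20,0x42,0xed,0xe1,0xfc,0x55}
#1 dst[0x01+4] := {0x55,0x2a,0xce,0x83}
#2 dst[0x05+8] := {0x2a,0xce,0x83,0x9a,0x56,0x67,0x91,0x20}
#3 dst[0x04+4] := {0x42,0xed,0xe1,0xfc}
query mem[0x01]=0x55, mem[0x03]=0xce, mem[0x08]=0x9a, mem[0x06]=0xe1, mem[0x0b]=0x91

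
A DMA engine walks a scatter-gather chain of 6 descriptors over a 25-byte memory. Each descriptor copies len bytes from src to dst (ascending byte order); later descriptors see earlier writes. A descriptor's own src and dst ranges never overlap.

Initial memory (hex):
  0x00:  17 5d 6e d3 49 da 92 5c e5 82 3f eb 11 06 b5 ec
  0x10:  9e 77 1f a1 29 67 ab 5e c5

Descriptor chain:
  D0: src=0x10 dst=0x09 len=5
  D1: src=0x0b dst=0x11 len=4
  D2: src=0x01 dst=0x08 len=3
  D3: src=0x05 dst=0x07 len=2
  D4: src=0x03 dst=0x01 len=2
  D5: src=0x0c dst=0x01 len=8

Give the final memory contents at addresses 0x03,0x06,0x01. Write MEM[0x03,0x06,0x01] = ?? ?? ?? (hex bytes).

MEM[0x03,0x06,0x01] = b5 1f a1

#0 dst[0x09+5] := {0x9e,0x77,0x1f,0xa1,0x29}
#1 dst[0x11+4] := {0x1f,0xa1,0x29,0xb5}
#2 dst[0x08+3] := {0x5d,0x6e,0xd3}
#3 dst[0x07+2] := {0xda,0x92}
#4 dst[0x01+2] := {0xd3,0x49}
#5 dst[0x01+8] := {0xa1,0x29,0xb5,0xec,0x9e,0x1f,0xa1,0x29}
query mem[0x03]=0xb5, mem[0x06]=0x1f, mem[0x01]=0xa1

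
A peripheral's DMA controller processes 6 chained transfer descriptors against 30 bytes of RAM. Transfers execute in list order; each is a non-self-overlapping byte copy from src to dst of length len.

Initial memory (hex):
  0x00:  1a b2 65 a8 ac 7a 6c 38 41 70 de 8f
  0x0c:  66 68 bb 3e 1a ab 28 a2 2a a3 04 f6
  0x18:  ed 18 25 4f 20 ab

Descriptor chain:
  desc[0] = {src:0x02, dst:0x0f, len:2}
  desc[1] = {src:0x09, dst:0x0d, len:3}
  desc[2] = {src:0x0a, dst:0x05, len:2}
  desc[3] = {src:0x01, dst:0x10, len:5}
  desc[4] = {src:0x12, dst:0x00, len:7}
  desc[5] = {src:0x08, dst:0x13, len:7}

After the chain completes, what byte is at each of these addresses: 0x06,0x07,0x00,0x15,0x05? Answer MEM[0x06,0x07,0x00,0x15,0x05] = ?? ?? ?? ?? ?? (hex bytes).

MEM[0x06,0x07,0x00,0x15,0x05] = ed 38 a8 de f6

#0 dst[0x0f+2] := {0x65,0xa8}
#1 dst[0x0d+3] := {0x70,0xde,0x8f}
#2 dst[0x05+2] := {0xde,0x8f}
#3 dst[0x10+5] := {0xb2,0x65,0xa8,0xac,0xde}
#4 dst[0x00+7] := {0xa8,0xac,0xde,0xa3,0x04,0xf6,0xed}
#5 dst[0x13+7] := {0x41,0x70,0xde,0x8f,0x66,0x70,0xde}
query mem[0x06]=0xed, mem[0x07]=0x38, mem[0x00]=0xa8, mem[0x15]=0xde, mem[0x05]=0xf6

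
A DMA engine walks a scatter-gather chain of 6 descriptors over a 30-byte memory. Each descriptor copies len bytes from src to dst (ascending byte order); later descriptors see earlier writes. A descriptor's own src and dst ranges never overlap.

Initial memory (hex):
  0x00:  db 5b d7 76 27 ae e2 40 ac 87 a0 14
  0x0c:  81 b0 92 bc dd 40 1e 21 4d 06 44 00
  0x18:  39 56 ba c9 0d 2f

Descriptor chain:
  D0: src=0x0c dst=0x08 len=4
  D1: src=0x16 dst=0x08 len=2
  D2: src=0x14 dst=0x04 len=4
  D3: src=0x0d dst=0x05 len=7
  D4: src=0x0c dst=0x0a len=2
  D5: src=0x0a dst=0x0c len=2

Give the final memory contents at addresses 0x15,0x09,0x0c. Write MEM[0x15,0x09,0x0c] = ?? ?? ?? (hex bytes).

  after D0: wrote 4B at 0x08 = 81b092bc
  after D1: wrote 2B at 0x08 = 4400
  after D2: wrote 4B at 0x04 = 4d064400
  after D3: wrote 7B at 0x05 = b092bcdd401e21
  after D4: wrote 2B at 0x0a = 81b0
  after D5: wrote 2B at 0x0c = 81b0
query mem[0x15]=0x06, mem[0x09]=0x40, mem[0x0c]=0x81

MEM[0x15,0x09,0x0c] = 06 40 81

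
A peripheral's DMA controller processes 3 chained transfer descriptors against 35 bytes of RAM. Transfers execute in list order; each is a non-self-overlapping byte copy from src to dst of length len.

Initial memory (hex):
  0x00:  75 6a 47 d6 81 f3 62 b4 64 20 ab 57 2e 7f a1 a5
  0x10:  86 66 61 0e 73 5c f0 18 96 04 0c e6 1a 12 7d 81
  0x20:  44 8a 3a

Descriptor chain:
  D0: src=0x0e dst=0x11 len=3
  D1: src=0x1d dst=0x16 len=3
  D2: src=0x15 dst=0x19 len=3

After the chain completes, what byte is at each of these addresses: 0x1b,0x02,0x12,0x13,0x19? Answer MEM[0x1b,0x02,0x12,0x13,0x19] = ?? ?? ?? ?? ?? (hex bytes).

#0 dst[0x11+3] := {0xa1,0xa5,0x86}
#1 dst[0x16+3] := {0x12,0x7d,0x81}
#2 dst[0x19+3] := {0x5c,0x12,0x7d}
query mem[0x1b]=0x7d, mem[0x02]=0x47, mem[0x12]=0xa5, mem[0x13]=0x86, mem[0x19]=0x5c

MEM[0x1b,0x02,0x12,0x13,0x19] = 7d 47 a5 86 5c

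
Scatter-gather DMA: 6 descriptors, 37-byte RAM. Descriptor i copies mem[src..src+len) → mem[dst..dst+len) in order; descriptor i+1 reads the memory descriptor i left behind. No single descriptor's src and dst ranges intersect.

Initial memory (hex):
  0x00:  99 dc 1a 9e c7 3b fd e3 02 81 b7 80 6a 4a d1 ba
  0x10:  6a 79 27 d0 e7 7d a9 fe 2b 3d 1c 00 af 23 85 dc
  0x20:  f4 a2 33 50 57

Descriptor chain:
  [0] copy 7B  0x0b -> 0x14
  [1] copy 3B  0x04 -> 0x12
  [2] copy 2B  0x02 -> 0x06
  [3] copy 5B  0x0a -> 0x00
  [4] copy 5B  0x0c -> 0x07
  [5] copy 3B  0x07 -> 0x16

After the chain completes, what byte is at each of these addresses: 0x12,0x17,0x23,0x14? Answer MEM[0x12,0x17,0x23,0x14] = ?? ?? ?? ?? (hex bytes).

[0] 0x0b->0x14 len=7 : 80 6a 4a d1 ba 6a 79
[1] 0x04->0x12 len=3 : c7 3b fd
[2] 0x02->0x06 len=2 : 1a 9e
[3] 0x0a->0x00 len=5 : b7 80 6a 4a d1
[4] 0x0c->0x07 len=5 : 6a 4a d1 ba 6a
[5] 0x07->0x16 len=3 : 6a 4a d1
query mem[0x12]=0xc7, mem[0x17]=0x4a, mem[0x23]=0x50, mem[0x14]=0xfd

MEM[0x12,0x17,0x23,0x14] = c7 4a 50 fd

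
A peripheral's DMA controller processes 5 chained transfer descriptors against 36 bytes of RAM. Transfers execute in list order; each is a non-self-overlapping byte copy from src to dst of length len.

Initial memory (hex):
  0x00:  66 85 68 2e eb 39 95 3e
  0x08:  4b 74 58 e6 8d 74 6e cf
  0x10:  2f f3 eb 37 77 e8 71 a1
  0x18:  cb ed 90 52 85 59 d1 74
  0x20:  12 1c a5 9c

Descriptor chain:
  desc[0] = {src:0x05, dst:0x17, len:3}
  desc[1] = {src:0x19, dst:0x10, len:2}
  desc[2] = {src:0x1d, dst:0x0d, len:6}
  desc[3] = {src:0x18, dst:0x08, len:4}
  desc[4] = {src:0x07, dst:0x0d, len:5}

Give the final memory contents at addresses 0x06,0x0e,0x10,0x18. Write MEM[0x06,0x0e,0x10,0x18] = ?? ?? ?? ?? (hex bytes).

MEM[0x06,0x0e,0x10,0x18] = 95 95 90 95

D0: mem[0x17..0x19] <- [39 95 3e]
D1: mem[0x10..0x11] <- [3e 90]
D2: mem[0x0d..0x12] <- [59 d1 74 12 1c a5]
D3: mem[0x08..0x0b] <- [95 3e 90 52]
D4: mem[0x0d..0x11] <- [3e 95 3e 90 52]
query mem[0x06]=0x95, mem[0x0e]=0x95, mem[0x10]=0x90, mem[0x18]=0x95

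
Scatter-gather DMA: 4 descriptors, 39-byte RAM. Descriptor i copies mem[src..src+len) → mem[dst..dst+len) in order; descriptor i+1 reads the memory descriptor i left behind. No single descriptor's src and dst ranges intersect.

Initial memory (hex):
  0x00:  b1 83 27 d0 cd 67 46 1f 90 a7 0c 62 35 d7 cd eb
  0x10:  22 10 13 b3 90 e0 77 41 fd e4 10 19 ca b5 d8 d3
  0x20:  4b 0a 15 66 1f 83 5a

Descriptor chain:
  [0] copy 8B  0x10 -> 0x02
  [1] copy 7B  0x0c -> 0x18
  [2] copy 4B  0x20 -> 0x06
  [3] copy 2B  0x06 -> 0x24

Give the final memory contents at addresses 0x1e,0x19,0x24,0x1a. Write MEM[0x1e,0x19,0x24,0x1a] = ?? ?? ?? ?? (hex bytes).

  after D0: wrote 8B at 0x02 = 221013b390e07741
  after D1: wrote 7B at 0x18 = 35d7cdeb221013
  after D2: wrote 4B at 0x06 = 4b0a1566
  after D3: wrote 2B at 0x24 = 4b0a
query mem[0x1e]=0x13, mem[0x19]=0xd7, mem[0x24]=0x4b, mem[0x1a]=0xcd

MEM[0x1e,0x19,0x24,0x1a] = 13 d7 4b cd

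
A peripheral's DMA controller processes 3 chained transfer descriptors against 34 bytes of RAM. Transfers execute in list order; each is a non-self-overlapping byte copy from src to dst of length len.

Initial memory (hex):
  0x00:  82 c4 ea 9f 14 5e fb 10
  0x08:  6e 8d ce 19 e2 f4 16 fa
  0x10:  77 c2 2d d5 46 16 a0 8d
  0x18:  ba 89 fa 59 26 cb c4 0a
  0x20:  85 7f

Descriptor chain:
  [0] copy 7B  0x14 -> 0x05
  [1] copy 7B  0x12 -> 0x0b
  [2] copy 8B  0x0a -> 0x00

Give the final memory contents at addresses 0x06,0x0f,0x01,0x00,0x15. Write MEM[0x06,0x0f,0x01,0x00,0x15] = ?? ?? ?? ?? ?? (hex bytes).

MEM[0x06,0x0f,0x01,0x00,0x15] = 8d a0 2d 89 16

  after D0: wrote 7B at 0x05 = 4616a08dba89fa
  after D1: wrote 7B at 0x0b = 2dd54616a08dba
  after D2: wrote 8B at 0x00 = 892dd54616a08dba
query mem[0x06]=0x8d, mem[0x0f]=0xa0, mem[0x01]=0x2d, mem[0x00]=0x89, mem[0x15]=0x16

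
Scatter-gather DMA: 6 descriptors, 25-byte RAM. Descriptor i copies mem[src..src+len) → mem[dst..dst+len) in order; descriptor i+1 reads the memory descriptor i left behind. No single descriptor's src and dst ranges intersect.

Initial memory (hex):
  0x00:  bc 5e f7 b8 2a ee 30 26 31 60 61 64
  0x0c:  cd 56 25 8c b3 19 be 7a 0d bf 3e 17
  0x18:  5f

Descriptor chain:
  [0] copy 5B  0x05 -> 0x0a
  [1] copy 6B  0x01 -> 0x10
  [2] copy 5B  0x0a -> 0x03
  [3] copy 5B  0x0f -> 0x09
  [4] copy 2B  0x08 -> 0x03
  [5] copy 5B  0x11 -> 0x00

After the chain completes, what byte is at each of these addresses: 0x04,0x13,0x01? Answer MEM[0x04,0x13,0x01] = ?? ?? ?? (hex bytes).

D0: mem[0x0a..0x0e] <- [ee 30 26 31 60]
D1: mem[0x10..0x15] <- [5e f7 b8 2a ee 30]
D2: mem[0x03..0x07] <- [ee 30 26 31 60]
D3: mem[0x09..0x0d] <- [8c 5e f7 b8 2a]
D4: mem[0x03..0x04] <- [31 8c]
D5: mem[0x00..0x04] <- [f7 b8 2a ee 30]
query mem[0x04]=0x30, mem[0x13]=0x2a, mem[0x01]=0xb8

MEM[0x04,0x13,0x01] = 30 2a b8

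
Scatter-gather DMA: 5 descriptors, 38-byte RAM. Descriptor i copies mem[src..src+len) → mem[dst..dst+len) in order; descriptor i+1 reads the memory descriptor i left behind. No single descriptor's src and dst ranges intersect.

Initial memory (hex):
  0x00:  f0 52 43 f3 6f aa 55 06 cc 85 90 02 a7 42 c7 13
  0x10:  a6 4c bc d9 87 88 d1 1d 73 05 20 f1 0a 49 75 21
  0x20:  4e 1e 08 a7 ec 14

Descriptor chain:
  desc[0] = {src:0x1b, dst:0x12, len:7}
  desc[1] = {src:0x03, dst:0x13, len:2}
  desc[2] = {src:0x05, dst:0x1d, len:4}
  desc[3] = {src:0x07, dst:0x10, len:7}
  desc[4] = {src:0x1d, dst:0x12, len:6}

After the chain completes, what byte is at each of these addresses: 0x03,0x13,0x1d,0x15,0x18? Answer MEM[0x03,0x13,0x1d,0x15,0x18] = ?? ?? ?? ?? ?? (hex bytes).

MEM[0x03,0x13,0x1d,0x15,0x18] = f3 55 aa cc 1e

  after D0: wrote 7B at 0x12 = f10a4975214e1e
  after D1: wrote 2B at 0x13 = f36f
  after D2: wrote 4B at 0x1d = aa5506cc
  after D3: wrote 7B at 0x10 = 06cc859002a742
  after D4: wrote 6B at 0x12 = aa5506cc1e08
query mem[0x03]=0xf3, mem[0x13]=0x55, mem[0x1d]=0xaa, mem[0x15]=0xcc, mem[0x18]=0x1e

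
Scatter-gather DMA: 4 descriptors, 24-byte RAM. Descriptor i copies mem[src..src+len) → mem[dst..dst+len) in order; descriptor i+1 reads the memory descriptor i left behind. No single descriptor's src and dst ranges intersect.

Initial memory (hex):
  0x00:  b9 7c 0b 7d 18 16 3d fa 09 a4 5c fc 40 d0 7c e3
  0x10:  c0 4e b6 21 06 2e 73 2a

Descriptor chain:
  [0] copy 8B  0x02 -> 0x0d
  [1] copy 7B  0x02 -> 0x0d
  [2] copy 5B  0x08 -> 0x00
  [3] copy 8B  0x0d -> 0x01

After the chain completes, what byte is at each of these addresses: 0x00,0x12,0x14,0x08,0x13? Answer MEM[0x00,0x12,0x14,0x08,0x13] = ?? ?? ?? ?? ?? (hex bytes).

MEM[0x00,0x12,0x14,0x08,0x13] = 09 fa a4 a4 09

[0] 0x02->0x0d len=8 : 0b 7d 18 16 3d fa 09 a4
[1] 0x02->0x0d len=7 : 0b 7d 18 16 3d fa 09
[2] 0x08->0x00 len=5 : 09 a4 5c fc 40
[3] 0x0d->0x01 len=8 : 0b 7d 18 16 3d fa 09 a4
query mem[0x00]=0x09, mem[0x12]=0xfa, mem[0x14]=0xa4, mem[0x08]=0xa4, mem[0x13]=0x09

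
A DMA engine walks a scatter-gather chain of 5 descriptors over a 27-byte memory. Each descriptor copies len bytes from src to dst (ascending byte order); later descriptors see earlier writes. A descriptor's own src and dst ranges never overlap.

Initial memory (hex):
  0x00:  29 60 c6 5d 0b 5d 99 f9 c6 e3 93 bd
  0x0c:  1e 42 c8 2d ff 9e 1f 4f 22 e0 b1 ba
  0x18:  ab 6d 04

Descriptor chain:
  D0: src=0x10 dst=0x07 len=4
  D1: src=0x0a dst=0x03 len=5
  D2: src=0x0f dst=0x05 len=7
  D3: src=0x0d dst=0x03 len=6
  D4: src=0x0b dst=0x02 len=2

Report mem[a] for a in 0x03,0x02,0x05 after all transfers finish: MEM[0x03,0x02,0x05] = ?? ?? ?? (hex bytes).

MEM[0x03,0x02,0x05] = 1e e0 2d

[0] 0x10->0x07 len=4 : ff 9e 1f 4f
[1] 0x0a->0x03 len=5 : 4f bd 1e 42 c8
[2] 0x0f->0x05 len=7 : 2d ff 9e 1f 4f 22 e0
[3] 0x0d->0x03 len=6 : 42 c8 2d ff 9e 1f
[4] 0x0b->0x02 len=2 : e0 1e
query mem[0x03]=0x1e, mem[0x02]=0xe0, mem[0x05]=0x2d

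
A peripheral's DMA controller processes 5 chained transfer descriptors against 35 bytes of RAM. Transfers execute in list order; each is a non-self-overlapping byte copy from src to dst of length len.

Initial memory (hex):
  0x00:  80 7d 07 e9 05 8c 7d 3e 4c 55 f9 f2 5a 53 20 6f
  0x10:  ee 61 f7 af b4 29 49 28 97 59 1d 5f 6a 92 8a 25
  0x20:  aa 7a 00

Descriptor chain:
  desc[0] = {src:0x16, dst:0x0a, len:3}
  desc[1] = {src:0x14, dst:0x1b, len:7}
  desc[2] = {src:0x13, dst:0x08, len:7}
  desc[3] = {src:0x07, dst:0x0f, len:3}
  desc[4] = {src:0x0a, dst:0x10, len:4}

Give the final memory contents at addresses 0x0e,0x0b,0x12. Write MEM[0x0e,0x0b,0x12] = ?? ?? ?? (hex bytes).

D0: mem[0x0a..0x0c] <- [49 28 97]
D1: mem[0x1b..0x21] <- [b4 29 49 28 97 59 1d]
D2: mem[0x08..0x0e] <- [af b4 29 49 28 97 59]
D3: mem[0x0f..0x11] <- [3e af b4]
D4: mem[0x10..0x13] <- [29 49 28 97]
query mem[0x0e]=0x59, mem[0x0b]=0x49, mem[0x12]=0x28

MEM[0x0e,0x0b,0x12] = 59 49 28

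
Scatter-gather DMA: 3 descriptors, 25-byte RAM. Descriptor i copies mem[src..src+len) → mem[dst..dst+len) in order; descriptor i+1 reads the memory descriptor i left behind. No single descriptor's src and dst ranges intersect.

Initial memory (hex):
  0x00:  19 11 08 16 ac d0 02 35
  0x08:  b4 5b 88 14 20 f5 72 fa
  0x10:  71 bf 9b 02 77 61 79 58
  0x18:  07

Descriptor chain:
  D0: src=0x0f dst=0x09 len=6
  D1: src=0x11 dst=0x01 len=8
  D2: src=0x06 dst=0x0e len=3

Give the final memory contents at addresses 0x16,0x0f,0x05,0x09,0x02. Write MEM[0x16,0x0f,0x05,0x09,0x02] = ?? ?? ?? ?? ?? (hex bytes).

D0: mem[0x09..0x0e] <- [fa 71 bf 9b 02 77]
D1: mem[0x01..0x08] <- [bf 9b 02 77 61 79 58 07]
D2: mem[0x0e..0x10] <- [79 58 07]
query mem[0x16]=0x79, mem[0x0f]=0x58, mem[0x05]=0x61, mem[0x09]=0xfa, mem[0x02]=0x9b

MEM[0x16,0x0f,0x05,0x09,0x02] = 79 58 61 fa 9b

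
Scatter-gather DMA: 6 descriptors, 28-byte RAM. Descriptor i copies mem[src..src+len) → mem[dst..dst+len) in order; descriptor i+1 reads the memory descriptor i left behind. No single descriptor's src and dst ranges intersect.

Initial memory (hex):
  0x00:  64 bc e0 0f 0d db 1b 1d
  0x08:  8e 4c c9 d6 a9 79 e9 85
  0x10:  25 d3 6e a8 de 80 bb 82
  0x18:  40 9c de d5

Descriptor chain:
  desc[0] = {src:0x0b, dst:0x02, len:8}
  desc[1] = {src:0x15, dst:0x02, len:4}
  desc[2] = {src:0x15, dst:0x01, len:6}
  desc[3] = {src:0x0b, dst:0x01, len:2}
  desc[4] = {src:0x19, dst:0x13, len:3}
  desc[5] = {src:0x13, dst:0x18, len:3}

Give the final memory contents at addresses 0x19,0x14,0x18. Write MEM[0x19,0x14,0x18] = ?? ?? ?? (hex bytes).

D0: mem[0x02..0x09] <- [d6 a9 79 e9 85 25 d3 6e]
D1: mem[0x02..0x05] <- [80 bb 82 40]
D2: mem[0x01..0x06] <- [80 bb 82 40 9c de]
D3: mem[0x01..0x02] <- [d6 a9]
D4: mem[0x13..0x15] <- [9c de d5]
D5: mem[0x18..0x1a] <- [9c de d5]
query mem[0x19]=0xde, mem[0x14]=0xde, mem[0x18]=0x9c

MEM[0x19,0x14,0x18] = de de 9c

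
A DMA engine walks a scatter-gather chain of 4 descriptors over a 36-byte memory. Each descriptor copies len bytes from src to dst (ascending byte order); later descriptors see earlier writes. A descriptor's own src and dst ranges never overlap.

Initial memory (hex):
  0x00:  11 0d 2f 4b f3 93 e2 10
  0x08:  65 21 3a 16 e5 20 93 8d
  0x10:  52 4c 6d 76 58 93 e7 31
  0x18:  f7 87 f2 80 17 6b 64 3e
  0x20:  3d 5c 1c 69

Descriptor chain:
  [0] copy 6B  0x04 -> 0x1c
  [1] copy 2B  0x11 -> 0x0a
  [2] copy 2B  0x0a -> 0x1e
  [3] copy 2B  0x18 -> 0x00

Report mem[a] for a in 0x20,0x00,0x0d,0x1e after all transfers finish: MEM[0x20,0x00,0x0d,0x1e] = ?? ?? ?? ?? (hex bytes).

MEM[0x20,0x00,0x0d,0x1e] = 65 f7 20 4c

#0 dst[0x1c+6] := {0xf3,0x93,0xe2,0x10,0x65,0x21}
#1 dst[0x0a+2] := {0x4c,0x6d}
#2 dst[0x1e+2] := {0x4c,0x6d}
#3 dst[0x00+2] := {0xf7,0x87}
query mem[0x20]=0x65, mem[0x00]=0xf7, mem[0x0d]=0x20, mem[0x1e]=0x4c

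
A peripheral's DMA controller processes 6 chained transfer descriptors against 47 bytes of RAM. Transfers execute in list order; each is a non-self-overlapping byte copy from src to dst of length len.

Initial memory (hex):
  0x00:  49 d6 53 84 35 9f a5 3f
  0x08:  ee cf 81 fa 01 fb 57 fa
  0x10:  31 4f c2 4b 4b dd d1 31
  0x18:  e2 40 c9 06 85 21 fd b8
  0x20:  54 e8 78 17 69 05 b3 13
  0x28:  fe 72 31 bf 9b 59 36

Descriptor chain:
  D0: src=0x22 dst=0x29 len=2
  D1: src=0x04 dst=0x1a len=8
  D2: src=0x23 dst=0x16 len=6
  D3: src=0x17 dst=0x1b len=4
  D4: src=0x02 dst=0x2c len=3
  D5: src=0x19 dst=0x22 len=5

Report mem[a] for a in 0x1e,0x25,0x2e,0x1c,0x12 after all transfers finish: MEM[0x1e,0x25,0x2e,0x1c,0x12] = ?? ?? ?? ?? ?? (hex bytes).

D0: mem[0x29..0x2a] <- [78 17]
D1: mem[0x1a..0x21] <- [35 9f a5 3f ee cf 81 fa]
D2: mem[0x16..0x1b] <- [17 69 05 b3 13 fe]
D3: mem[0x1b..0x1e] <- [69 05 b3 13]
D4: mem[0x2c..0x2e] <- [53 84 35]
D5: mem[0x22..0x26] <- [b3 13 69 05 b3]
query mem[0x1e]=0x13, mem[0x25]=0x05, mem[0x2e]=0x35, mem[0x1c]=0x05, mem[0x12]=0xc2

MEM[0x1e,0x25,0x2e,0x1c,0x12] = 13 05 35 05 c2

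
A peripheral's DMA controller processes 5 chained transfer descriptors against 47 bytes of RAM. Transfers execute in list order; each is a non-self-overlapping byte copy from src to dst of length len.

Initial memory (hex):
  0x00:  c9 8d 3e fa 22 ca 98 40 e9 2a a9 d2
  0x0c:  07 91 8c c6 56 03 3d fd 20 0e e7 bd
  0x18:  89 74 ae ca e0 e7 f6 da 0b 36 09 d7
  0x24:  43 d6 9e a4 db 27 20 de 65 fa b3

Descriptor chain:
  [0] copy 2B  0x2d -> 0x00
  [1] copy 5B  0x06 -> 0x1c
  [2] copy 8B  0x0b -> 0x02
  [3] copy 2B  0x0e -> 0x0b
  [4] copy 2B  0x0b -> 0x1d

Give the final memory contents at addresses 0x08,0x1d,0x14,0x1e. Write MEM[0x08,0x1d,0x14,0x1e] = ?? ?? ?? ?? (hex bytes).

MEM[0x08,0x1d,0x14,0x1e] = 03 8c 20 c6

#0 dst[0x00+2] := {0xfa,0xb3}
#1 dst[0x1c+5] := {0x98,0x40,0xe9,0x2a,0xa9}
#2 dst[0x02+8] := {0xd2,0x07,0x91,0x8c,0xc6,0x56,0x03,0x3d}
#3 dst[0x0b+2] := {0x8c,0xc6}
#4 dst[0x1d+2] := {0x8c,0xc6}
query mem[0x08]=0x03, mem[0x1d]=0x8c, mem[0x14]=0x20, mem[0x1e]=0xc6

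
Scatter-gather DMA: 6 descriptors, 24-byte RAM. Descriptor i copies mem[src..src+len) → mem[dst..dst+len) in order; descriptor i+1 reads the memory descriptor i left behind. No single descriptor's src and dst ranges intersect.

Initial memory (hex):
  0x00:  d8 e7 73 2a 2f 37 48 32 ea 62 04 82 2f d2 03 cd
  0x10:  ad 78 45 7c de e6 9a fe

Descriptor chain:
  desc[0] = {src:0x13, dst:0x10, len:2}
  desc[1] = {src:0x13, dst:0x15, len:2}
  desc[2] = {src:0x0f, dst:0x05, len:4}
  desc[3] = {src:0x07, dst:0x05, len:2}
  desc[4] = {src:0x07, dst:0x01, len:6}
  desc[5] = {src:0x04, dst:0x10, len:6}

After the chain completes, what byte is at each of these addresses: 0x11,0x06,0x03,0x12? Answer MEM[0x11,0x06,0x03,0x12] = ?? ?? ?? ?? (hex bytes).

D0: mem[0x10..0x11] <- [7c de]
D1: mem[0x15..0x16] <- [7c de]
D2: mem[0x05..0x08] <- [cd 7c de 45]
D3: mem[0x05..0x06] <- [de 45]
D4: mem[0x01..0x06] <- [de 45 62 04 82 2f]
D5: mem[0x10..0x15] <- [04 82 2f de 45 62]
query mem[0x11]=0x82, mem[0x06]=0x2f, mem[0x03]=0x62, mem[0x12]=0x2f

MEM[0x11,0x06,0x03,0x12] = 82 2f 62 2f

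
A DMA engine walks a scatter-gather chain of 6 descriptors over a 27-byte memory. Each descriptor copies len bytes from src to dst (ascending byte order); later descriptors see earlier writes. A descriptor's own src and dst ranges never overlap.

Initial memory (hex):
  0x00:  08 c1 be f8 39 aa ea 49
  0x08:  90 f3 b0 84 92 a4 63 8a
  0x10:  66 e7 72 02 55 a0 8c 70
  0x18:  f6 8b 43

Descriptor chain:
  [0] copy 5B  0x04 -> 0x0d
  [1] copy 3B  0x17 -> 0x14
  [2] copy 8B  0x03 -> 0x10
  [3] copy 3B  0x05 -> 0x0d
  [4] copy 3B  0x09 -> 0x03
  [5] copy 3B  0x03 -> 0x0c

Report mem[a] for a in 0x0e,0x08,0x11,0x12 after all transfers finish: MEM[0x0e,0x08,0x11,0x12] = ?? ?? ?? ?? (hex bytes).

#0 dst[0x0d+5] := {0x39,0xaa,0xea,0x49,0x90}
#1 dst[0x14+3] := {0x70,0xf6,0x8b}
#2 dst[0x10+8] := {0xf8,0x39,0xaa,0xea,0x49,0x90,0xf3,0xb0}
#3 dst[0x0d+3] := {0xaa,0xea,0x49}
#4 dst[0x03+3] := {0xf3,0xb0,0x84}
#5 dst[0x0c+3] := {0xf3,0xb0,0x84}
query mem[0x0e]=0x84, mem[0x08]=0x90, mem[0x11]=0x39, mem[0x12]=0xaa

MEM[0x0e,0x08,0x11,0x12] = 84 90 39 aa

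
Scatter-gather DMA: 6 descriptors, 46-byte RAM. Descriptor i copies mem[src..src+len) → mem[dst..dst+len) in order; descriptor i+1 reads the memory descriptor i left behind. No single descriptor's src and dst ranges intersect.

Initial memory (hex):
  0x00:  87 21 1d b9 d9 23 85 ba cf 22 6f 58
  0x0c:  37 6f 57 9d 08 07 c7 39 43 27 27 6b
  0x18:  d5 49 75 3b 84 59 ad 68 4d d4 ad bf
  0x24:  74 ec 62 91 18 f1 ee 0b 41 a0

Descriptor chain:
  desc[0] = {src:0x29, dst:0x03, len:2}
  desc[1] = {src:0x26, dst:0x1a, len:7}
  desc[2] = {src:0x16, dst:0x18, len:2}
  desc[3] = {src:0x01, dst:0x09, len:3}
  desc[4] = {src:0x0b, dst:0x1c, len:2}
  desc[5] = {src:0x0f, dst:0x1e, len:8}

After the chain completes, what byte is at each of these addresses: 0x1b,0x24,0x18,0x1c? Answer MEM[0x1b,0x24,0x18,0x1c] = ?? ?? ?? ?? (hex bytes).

MEM[0x1b,0x24,0x18,0x1c] = 91 27 27 f1

#0 dst[0x03+2] := {0xf1,0xee}
#1 dst[0x1a+7] := {0x62,0x91,0x18,0xf1,0xee,0x0b,0x41}
#2 dst[0x18+2] := {0x27,0x6b}
#3 dst[0x09+3] := {0x21,0x1d,0xf1}
#4 dst[0x1c+2] := {0xf1,0x37}
#5 dst[0x1e+8] := {0x9d,0x08,0x07,0xc7,0x39,0x43,0x27,0x27}
query mem[0x1b]=0x91, mem[0x24]=0x27, mem[0x18]=0x27, mem[0x1c]=0xf1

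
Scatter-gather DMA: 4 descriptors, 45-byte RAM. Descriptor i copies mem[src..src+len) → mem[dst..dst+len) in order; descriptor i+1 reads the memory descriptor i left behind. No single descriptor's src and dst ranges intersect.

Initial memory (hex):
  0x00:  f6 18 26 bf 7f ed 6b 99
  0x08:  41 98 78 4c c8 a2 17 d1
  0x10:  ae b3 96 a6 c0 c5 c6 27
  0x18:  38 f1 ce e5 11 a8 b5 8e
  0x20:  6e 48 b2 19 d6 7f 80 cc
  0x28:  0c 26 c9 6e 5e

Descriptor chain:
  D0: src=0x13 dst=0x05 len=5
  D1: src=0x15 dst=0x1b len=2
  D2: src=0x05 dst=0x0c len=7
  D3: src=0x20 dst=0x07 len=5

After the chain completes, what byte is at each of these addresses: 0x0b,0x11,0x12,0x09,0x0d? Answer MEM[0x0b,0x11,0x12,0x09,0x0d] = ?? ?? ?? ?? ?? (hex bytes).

MEM[0x0b,0x11,0x12,0x09,0x0d] = d6 78 4c b2 c0

#0 dst[0x05+5] := {0xa6,0xc0,0xc5,0xc6,0x27}
#1 dst[0x1b+2] := {0xc5,0xc6}
#2 dst[0x0c+7] := {0xa6,0xc0,0xc5,0xc6,0x27,0x78,0x4c}
#3 dst[0x07+5] := {0x6e,0x48,0xb2,0x19,0xd6}
query mem[0x0b]=0xd6, mem[0x11]=0x78, mem[0x12]=0x4c, mem[0x09]=0xb2, mem[0x0d]=0xc0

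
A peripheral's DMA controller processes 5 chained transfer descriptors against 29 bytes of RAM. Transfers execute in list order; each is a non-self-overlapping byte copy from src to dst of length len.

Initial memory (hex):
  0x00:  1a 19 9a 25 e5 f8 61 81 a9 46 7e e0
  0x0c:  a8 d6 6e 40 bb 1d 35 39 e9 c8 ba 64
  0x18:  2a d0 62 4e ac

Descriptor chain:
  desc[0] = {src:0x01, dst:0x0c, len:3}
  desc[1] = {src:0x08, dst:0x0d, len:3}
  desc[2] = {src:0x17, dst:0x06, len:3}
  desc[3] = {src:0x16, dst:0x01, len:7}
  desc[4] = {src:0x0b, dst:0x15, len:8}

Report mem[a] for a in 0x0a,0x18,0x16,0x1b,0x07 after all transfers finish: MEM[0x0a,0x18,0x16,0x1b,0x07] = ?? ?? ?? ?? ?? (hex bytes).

MEM[0x0a,0x18,0x16,0x1b,0x07] = 7e 46 19 1d ac

#0 dst[0x0c+3] := {0x19,0x9a,0x25}
#1 dst[0x0d+3] := {0xa9,0x46,0x7e}
#2 dst[0x06+3] := {0x64,0x2a,0xd0}
#3 dst[0x01+7] := {0xba,0x64,0x2a,0xd0,0x62,0x4e,0xac}
#4 dst[0x15+8] := {0xe0,0x19,0xa9,0x46,0x7e,0xbb,0x1d,0x35}
query mem[0x0a]=0x7e, mem[0x18]=0x46, mem[0x16]=0x19, mem[0x1b]=0x1d, mem[0x07]=0xac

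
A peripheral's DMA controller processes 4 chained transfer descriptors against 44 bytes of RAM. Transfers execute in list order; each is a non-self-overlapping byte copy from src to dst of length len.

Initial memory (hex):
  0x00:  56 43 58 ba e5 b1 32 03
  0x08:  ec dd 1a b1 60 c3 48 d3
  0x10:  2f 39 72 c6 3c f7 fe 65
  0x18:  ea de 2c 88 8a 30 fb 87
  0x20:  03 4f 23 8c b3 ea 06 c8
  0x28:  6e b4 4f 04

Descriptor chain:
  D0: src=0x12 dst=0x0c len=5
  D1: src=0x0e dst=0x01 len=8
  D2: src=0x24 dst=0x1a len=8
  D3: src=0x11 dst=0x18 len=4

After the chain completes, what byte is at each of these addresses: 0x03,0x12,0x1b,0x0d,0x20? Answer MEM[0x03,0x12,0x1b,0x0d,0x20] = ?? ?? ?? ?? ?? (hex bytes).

[0] 0x12->0x0c len=5 : 72 c6 3c f7 fe
[1] 0x0e->0x01 len=8 : 3c f7 fe 39 72 c6 3c f7
[2] 0x24->0x1a len=8 : b3 ea 06 c8 6e b4 4f 04
[3] 0x11->0x18 len=4 : 39 72 c6 3c
query mem[0x03]=0xfe, mem[0x12]=0x72, mem[0x1b]=0x3c, mem[0x0d]=0xc6, mem[0x20]=0x4f

MEM[0x03,0x12,0x1b,0x0d,0x20] = fe 72 3c c6 4f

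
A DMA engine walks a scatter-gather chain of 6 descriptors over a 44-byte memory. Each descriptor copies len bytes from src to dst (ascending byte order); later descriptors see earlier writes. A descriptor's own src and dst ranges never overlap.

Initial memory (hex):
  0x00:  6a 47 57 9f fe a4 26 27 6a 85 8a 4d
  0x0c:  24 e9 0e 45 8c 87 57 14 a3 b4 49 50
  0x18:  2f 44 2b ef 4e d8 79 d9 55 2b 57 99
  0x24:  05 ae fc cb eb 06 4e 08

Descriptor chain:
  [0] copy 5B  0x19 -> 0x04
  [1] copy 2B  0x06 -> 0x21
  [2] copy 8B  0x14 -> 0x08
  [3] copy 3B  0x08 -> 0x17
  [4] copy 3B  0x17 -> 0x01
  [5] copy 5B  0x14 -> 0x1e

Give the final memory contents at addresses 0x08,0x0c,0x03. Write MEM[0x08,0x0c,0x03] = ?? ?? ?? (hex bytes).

D0: mem[0x04..0x08] <- [44 2b ef 4e d8]
D1: mem[0x21..0x22] <- [ef 4e]
D2: mem[0x08..0x0f] <- [a3 b4 49 50 2f 44 2b ef]
D3: mem[0x17..0x19] <- [a3 b4 49]
D4: mem[0x01..0x03] <- [a3 b4 49]
D5: mem[0x1e..0x22] <- [a3 b4 49 a3 b4]
query mem[0x08]=0xa3, mem[0x0c]=0x2f, mem[0x03]=0x49

MEM[0x08,0x0c,0x03] = a3 2f 49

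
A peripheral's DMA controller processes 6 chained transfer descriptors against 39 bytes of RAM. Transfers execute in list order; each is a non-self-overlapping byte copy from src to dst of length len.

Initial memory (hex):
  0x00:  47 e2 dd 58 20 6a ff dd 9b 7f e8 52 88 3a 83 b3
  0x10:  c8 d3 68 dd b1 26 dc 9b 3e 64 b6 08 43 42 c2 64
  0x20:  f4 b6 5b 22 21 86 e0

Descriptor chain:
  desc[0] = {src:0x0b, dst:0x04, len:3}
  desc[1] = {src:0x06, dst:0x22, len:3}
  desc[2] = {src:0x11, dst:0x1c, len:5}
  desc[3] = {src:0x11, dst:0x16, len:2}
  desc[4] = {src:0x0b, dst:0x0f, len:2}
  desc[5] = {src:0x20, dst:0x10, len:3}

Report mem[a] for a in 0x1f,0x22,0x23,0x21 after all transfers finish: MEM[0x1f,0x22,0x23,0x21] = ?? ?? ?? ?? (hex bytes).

[0] 0x0b->0x04 len=3 : 52 88 3a
[1] 0x06->0x22 len=3 : 3a dd 9b
[2] 0x11->0x1c len=5 : d3 68 dd b1 26
[3] 0x11->0x16 len=2 : d3 68
[4] 0x0b->0x0f len=2 : 52 88
[5] 0x20->0x10 len=3 : 26 b6 3a
query mem[0x1f]=0xb1, mem[0x22]=0x3a, mem[0x23]=0xdd, mem[0x21]=0xb6

MEM[0x1f,0x22,0x23,0x21] = b1 3a dd b6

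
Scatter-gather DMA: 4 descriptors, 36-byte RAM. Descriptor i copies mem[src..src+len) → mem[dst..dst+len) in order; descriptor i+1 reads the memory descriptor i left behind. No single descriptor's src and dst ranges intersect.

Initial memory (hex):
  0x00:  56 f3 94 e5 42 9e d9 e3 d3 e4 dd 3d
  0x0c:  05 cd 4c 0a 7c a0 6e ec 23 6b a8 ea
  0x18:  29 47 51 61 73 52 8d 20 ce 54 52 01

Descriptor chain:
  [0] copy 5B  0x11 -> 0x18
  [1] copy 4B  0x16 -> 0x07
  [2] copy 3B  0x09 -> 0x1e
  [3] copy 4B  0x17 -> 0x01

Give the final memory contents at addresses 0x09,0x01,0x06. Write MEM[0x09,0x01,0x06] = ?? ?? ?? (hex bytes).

#0 dst[0x18+5] := {0xa0,0x6e,0xec,0x23,0x6b}
#1 dst[0x07+4] := {0xa8,0xea,0xa0,0x6e}
#2 dst[0x1e+3] := {0xa0,0x6e,0x3d}
#3 dst[0x01+4] := {0xea,0xa0,0x6e,0xec}
query mem[0x09]=0xa0, mem[0x01]=0xea, mem[0x06]=0xd9

MEM[0x09,0x01,0x06] = a0 ea d9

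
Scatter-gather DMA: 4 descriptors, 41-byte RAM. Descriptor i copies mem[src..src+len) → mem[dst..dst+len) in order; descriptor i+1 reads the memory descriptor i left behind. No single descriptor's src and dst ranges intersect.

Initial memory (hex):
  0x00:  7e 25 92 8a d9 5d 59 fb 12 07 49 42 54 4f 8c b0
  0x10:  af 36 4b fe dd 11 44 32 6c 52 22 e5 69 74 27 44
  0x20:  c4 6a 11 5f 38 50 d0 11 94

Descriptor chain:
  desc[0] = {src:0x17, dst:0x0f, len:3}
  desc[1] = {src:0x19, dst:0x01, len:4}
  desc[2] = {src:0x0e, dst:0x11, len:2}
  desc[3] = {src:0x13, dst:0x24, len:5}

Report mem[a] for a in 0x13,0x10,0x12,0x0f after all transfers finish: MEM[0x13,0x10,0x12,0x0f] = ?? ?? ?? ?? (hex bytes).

[0] 0x17->0x0f len=3 : 32 6c 52
[1] 0x19->0x01 len=4 : 52 22 e5 69
[2] 0x0e->0x11 len=2 : 8c 32
[3] 0x13->0x24 len=5 : fe dd 11 44 32
query mem[0x13]=0xfe, mem[0x10]=0x6c, mem[0x12]=0x32, mem[0x0f]=0x32

MEM[0x13,0x10,0x12,0x0f] = fe 6c 32 32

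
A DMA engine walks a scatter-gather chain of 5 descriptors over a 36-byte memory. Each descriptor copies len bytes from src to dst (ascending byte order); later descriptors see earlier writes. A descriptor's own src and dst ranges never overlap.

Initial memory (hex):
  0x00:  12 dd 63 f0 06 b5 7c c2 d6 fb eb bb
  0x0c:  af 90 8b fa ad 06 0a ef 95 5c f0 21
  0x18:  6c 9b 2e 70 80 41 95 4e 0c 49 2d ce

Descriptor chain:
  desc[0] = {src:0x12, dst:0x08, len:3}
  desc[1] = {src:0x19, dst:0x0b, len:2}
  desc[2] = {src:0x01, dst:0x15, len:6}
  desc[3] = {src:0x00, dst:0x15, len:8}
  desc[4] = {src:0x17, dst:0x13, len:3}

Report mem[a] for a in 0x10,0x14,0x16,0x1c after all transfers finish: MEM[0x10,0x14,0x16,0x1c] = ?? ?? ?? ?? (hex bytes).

MEM[0x10,0x14,0x16,0x1c] = ad f0 dd c2

  after D0: wrote 3B at 0x08 = 0aef95
  after D1: wrote 2B at 0x0b = 9b2e
  after D2: wrote 6B at 0x15 = dd63f006b57c
  after D3: wrote 8B at 0x15 = 12dd63f006b57cc2
  after D4: wrote 3B at 0x13 = 63f006
query mem[0x10]=0xad, mem[0x14]=0xf0, mem[0x16]=0xdd, mem[0x1c]=0xc2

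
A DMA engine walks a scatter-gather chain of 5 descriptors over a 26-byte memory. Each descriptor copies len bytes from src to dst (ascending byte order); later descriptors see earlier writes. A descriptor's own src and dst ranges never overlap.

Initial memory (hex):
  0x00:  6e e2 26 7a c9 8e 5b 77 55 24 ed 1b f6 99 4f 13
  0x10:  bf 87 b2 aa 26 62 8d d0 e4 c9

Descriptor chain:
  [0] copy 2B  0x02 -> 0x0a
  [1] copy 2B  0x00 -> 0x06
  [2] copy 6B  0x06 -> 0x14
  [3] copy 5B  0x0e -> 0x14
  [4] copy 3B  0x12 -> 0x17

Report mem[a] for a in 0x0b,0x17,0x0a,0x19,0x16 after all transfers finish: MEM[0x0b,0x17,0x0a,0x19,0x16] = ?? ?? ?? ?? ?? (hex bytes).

  after D0: wrote 2B at 0x0a = 267a
  after D1: wrote 2B at 0x06 = 6ee2
  after D2: wrote 6B at 0x14 = 6ee25524267a
  after D3: wrote 5B at 0x14 = 4f13bf87b2
  after D4: wrote 3B at 0x17 = b2aa4f
query mem[0x0b]=0x7a, mem[0x17]=0xb2, mem[0x0a]=0x26, mem[0x19]=0x4f, mem[0x16]=0xbf

MEM[0x0b,0x17,0x0a,0x19,0x16] = 7a b2 26 4f bf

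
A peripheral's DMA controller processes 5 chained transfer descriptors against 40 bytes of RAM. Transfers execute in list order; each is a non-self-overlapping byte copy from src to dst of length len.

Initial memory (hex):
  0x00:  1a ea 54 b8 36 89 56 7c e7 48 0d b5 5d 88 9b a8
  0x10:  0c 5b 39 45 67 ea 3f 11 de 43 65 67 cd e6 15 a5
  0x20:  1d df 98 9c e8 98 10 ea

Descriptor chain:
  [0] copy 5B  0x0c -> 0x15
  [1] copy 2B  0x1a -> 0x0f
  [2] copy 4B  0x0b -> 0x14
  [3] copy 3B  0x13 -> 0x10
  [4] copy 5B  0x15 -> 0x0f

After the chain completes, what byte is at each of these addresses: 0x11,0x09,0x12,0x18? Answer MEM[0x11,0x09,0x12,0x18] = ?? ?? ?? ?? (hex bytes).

MEM[0x11,0x09,0x12,0x18] = 9b 48 a8 a8

D0: mem[0x15..0x19] <- [5d 88 9b a8 0c]
D1: mem[0x0f..0x10] <- [65 67]
D2: mem[0x14..0x17] <- [b5 5d 88 9b]
D3: mem[0x10..0x12] <- [45 b5 5d]
D4: mem[0x0f..0x13] <- [5d 88 9b a8 0c]
query mem[0x11]=0x9b, mem[0x09]=0x48, mem[0x12]=0xa8, mem[0x18]=0xa8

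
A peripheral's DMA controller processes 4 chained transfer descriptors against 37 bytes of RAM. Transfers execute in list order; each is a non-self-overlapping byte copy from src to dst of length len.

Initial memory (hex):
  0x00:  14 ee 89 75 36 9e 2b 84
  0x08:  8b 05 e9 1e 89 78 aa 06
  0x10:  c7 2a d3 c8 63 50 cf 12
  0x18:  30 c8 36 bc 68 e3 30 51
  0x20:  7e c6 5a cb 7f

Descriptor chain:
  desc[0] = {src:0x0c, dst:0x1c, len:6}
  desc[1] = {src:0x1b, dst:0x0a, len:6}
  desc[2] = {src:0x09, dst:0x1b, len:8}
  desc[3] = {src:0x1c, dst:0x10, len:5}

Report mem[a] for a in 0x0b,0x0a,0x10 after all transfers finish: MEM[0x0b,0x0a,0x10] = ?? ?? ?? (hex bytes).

MEM[0x0b,0x0a,0x10] = 89 bc bc

  after D0: wrote 6B at 0x1c = 8978aa06c72a
  after D1: wrote 6B at 0x0a = bc8978aa06c7
  after D2: wrote 8B at 0x1b = 05bc8978aa06c7c7
  after D3: wrote 5B at 0x10 = bc8978aa06
query mem[0x0b]=0x89, mem[0x0a]=0xbc, mem[0x10]=0xbc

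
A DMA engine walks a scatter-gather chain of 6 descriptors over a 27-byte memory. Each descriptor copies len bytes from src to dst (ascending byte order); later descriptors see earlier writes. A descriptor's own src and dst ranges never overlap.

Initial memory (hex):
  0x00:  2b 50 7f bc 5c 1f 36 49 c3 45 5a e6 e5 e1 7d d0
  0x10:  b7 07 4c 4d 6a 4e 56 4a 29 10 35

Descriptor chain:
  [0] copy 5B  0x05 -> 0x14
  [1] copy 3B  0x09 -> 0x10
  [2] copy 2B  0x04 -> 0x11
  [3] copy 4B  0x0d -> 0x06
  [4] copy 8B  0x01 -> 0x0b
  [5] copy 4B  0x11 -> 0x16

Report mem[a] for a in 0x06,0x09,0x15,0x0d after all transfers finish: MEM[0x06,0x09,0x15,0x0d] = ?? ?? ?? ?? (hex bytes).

D0: mem[0x14..0x18] <- [1f 36 49 c3 45]
D1: mem[0x10..0x12] <- [45 5a e6]
D2: mem[0x11..0x12] <- [5c 1f]
D3: mem[0x06..0x09] <- [e1 7d d0 45]
D4: mem[0x0b..0x12] <- [50 7f bc 5c 1f e1 7d d0]
D5: mem[0x16..0x19] <- [7d d0 4d 1f]
query mem[0x06]=0xe1, mem[0x09]=0x45, mem[0x15]=0x36, mem[0x0d]=0xbc

MEM[0x06,0x09,0x15,0x0d] = e1 45 36 bc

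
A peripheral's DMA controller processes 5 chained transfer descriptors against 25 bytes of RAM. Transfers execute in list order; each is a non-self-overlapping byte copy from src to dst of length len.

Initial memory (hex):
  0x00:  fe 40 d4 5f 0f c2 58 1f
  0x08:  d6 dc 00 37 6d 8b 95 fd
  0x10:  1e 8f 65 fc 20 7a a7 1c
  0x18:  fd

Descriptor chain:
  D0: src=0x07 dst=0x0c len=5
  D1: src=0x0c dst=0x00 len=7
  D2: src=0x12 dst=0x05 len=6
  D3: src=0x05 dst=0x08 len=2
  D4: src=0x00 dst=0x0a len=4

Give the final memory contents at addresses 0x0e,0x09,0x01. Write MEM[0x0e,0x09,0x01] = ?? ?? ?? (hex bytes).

MEM[0x0e,0x09,0x01] = dc fc d6

[0] 0x07->0x0c len=5 : 1f d6 dc 00 37
[1] 0x0c->0x00 len=7 : 1f d6 dc 00 37 8f 65
[2] 0x12->0x05 len=6 : 65 fc 20 7a a7 1c
[3] 0x05->0x08 len=2 : 65 fc
[4] 0x00->0x0a len=4 : 1f d6 dc 00
query mem[0x0e]=0xdc, mem[0x09]=0xfc, mem[0x01]=0xd6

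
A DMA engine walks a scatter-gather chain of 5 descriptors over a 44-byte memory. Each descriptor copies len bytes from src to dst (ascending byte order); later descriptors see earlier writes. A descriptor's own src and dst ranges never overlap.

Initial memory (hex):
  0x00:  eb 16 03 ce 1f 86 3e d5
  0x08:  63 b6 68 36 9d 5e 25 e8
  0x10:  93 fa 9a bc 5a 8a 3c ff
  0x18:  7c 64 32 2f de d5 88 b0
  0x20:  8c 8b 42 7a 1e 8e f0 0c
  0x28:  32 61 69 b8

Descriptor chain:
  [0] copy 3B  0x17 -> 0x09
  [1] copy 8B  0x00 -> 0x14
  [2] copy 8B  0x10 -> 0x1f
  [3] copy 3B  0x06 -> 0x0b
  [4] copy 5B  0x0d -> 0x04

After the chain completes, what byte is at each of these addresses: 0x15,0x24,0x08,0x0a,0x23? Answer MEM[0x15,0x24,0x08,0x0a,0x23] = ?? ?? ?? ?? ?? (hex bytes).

D0: mem[0x09..0x0b] <- [ff 7c 64]
D1: mem[0x14..0x1b] <- [eb 16 03 ce 1f 86 3e d5]
D2: mem[0x1f..0x26] <- [93 fa 9a bc eb 16 03 ce]
D3: mem[0x0b..0x0d] <- [3e d5 63]
D4: mem[0x04..0x08] <- [63 25 e8 93 fa]
query mem[0x15]=0x16, mem[0x24]=0x16, mem[0x08]=0xfa, mem[0x0a]=0x7c, mem[0x23]=0xeb

MEM[0x15,0x24,0x08,0x0a,0x23] = 16 16 fa 7c eb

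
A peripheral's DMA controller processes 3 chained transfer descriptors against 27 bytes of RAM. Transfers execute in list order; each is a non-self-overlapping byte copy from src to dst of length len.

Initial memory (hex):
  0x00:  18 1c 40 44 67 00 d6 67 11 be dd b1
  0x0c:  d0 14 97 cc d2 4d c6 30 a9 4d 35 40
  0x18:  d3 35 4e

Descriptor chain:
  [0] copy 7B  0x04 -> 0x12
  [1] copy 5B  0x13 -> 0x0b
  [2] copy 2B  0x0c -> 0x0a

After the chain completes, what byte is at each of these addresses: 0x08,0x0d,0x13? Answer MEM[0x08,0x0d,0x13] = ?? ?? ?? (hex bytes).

D0: mem[0x12..0x18] <- [67 00 d6 67 11 be dd]
D1: mem[0x0b..0x0f] <- [00 d6 67 11 be]
D2: mem[0x0a..0x0b] <- [d6 67]
query mem[0x08]=0x11, mem[0x0d]=0x67, mem[0x13]=0x00

MEM[0x08,0x0d,0x13] = 11 67 00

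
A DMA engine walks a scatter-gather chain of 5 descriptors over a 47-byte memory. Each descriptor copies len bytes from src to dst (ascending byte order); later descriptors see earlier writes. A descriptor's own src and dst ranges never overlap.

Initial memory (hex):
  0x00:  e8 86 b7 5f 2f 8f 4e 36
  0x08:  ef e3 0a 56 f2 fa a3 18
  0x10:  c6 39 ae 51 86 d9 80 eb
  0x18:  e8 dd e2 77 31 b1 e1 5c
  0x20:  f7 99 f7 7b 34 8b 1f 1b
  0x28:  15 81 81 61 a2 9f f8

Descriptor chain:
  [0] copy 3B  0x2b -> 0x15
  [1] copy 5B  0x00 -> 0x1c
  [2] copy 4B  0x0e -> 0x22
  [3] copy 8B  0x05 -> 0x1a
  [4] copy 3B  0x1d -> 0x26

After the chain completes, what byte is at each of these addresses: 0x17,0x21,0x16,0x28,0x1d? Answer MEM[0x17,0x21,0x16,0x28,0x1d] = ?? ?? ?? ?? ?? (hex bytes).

[0] 0x2b->0x15 len=3 : 61 a2 9f
[1] 0x00->0x1c len=5 : e8 86 b7 5f 2f
[2] 0x0e->0x22 len=4 : a3 18 c6 39
[3] 0x05->0x1a len=8 : 8f 4e 36 ef e3 0a 56 f2
[4] 0x1d->0x26 len=3 : ef e3 0a
query mem[0x17]=0x9f, mem[0x21]=0xf2, mem[0x16]=0xa2, mem[0x28]=0x0a, mem[0x1d]=0xef

MEM[0x17,0x21,0x16,0x28,0x1d] = 9f f2 a2 0a ef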